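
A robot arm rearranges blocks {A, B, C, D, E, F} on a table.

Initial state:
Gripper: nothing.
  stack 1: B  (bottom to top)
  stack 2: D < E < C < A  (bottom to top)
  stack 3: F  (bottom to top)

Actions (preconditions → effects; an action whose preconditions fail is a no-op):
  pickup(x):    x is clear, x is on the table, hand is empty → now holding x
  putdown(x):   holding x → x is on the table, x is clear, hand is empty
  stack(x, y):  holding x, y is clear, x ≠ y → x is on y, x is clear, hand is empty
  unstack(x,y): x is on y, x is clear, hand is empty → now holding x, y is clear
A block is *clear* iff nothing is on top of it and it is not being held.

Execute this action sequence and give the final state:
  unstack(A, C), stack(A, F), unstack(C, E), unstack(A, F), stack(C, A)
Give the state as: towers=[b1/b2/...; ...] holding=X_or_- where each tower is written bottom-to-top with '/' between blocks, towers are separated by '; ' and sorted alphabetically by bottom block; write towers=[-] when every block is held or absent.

towers=[B; D/E; F/A/C] holding=-

step 1 (unstack(A, C)): towers=[B; D/E/C; F] holding=A
step 2 (stack(A, F)): towers=[B; D/E/C; F/A] holding=-
step 3 (unstack(C, E)): towers=[B; D/E; F/A] holding=C
step 4 (unstack(A, F)) [no-op]: towers=[B; D/E; F/A] holding=C
step 5 (stack(C, A)): towers=[B; D/E; F/A/C] holding=-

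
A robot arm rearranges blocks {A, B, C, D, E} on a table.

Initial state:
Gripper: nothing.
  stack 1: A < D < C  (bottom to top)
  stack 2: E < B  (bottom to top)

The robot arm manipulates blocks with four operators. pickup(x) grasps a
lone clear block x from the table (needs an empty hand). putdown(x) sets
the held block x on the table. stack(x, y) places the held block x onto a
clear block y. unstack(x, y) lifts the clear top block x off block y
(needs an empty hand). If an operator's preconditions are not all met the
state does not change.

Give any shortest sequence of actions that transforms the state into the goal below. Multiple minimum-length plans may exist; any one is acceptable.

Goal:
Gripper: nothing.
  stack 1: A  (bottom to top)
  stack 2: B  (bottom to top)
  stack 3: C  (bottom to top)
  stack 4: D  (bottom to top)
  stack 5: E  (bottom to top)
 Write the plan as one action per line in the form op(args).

unstack(B, E)
putdown(B)
unstack(C, D)
putdown(C)
unstack(D, A)
putdown(D)

step 1 (unstack(B, E)): towers=[A/D/C; E] holding=B
step 2 (putdown(B)): towers=[A/D/C; B; E] holding=-
step 3 (unstack(C, D)): towers=[A/D; B; E] holding=C
step 4 (putdown(C)): towers=[A/D; B; C; E] holding=-
step 5 (unstack(D, A)): towers=[A; B; C; E] holding=D
step 6 (putdown(D)): towers=[A; B; C; D; E] holding=-
goal check: towers=[A; B; C; D; E] holding=- — reached (length 6, optimal by BFS)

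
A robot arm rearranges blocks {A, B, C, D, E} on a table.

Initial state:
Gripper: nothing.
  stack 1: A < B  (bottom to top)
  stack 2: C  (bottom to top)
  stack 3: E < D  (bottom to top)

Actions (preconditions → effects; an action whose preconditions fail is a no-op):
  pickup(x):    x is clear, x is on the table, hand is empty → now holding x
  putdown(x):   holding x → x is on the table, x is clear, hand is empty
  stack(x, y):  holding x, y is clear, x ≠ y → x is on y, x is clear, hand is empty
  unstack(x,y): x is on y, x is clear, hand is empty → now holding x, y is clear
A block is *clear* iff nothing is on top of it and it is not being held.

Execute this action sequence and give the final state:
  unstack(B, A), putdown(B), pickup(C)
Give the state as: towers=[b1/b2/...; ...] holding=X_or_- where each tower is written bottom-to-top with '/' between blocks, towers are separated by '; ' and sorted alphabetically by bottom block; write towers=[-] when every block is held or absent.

towers=[A; B; E/D] holding=C

step 1 (unstack(B, A)): towers=[A; C; E/D] holding=B
step 2 (putdown(B)): towers=[A; B; C; E/D] holding=-
step 3 (pickup(C)): towers=[A; B; E/D] holding=C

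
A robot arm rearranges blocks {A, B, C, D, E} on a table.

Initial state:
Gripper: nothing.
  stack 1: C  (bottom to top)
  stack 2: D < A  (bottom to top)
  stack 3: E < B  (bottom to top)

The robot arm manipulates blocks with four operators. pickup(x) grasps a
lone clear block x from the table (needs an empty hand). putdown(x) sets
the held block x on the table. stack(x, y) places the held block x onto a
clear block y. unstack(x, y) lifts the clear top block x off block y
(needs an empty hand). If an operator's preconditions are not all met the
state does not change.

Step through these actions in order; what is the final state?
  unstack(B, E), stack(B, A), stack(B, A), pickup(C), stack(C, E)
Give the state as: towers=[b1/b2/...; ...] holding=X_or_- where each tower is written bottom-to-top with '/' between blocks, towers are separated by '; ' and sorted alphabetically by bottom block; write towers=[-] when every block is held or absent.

towers=[D/A/B; E/C] holding=-

step 1 (unstack(B, E)): towers=[C; D/A; E] holding=B
step 2 (stack(B, A)): towers=[C; D/A/B; E] holding=-
step 3 (stack(B, A)) [no-op]: towers=[C; D/A/B; E] holding=-
step 4 (pickup(C)): towers=[D/A/B; E] holding=C
step 5 (stack(C, E)): towers=[D/A/B; E/C] holding=-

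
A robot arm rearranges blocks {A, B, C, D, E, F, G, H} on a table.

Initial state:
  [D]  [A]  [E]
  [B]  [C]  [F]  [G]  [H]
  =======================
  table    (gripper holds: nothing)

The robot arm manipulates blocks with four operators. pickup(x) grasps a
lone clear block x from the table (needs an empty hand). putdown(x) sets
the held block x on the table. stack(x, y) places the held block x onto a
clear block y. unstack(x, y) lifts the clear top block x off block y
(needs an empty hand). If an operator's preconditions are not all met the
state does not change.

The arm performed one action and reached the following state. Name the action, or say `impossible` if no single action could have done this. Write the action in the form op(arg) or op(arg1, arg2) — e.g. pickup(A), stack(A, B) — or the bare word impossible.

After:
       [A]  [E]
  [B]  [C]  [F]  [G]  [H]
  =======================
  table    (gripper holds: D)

unstack(D, B)

target: towers=[B; C/A; F/E; G; H] holding=D
         pickup(G) → towers=[B/D; C/A; F/E; H] holding=G
     unstack(A, C) → towers=[B/D; C; F/E; G; H] holding=A
     unstack(E, F) → towers=[B/D; C/A; F; G; H] holding=E
         pickup(H) → towers=[B/D; C/A; F/E; G] holding=H
     unstack(D, B) → towers=[B; C/A; F/E; G; H] holding=D  ← match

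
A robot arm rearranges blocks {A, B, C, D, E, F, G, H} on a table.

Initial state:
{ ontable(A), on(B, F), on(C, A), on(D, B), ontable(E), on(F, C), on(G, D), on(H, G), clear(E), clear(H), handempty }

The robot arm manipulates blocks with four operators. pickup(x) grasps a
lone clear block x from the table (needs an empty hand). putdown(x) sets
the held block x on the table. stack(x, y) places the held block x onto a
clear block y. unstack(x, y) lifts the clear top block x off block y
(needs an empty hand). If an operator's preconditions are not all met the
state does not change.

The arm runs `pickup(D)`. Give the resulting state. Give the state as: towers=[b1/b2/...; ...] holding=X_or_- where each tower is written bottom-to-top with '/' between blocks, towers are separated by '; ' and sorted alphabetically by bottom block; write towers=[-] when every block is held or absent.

towers=[A/C/F/B/D/G/H; E] holding=-

before: towers=[A/C/F/B/D/G/H; E] holding=-
pre[pickup(D)]: clear(D) no, ontable(D) no, handempty yes
clear(D), ontable(D) unmet → pickup(D) is a no-op
after:  towers=[A/C/F/B/D/G/H; E] holding=-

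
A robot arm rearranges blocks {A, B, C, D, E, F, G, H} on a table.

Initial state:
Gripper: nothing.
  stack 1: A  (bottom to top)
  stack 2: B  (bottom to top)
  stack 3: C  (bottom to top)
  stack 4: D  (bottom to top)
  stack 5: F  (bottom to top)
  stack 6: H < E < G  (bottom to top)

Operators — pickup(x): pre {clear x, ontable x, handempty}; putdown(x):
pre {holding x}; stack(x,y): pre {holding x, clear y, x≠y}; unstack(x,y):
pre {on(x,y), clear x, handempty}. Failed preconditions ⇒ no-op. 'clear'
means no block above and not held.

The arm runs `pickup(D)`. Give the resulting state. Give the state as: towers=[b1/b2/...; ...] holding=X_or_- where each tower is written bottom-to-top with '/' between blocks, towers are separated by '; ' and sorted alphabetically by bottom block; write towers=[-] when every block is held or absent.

before: towers=[A; B; C; D; F; H/E/G] holding=-
pre[pickup(D)]: clear(D) yes, ontable(D) yes, handempty yes
all met → apply pickup(D)
after:  towers=[A; B; C; F; H/E/G] holding=D

towers=[A; B; C; F; H/E/G] holding=D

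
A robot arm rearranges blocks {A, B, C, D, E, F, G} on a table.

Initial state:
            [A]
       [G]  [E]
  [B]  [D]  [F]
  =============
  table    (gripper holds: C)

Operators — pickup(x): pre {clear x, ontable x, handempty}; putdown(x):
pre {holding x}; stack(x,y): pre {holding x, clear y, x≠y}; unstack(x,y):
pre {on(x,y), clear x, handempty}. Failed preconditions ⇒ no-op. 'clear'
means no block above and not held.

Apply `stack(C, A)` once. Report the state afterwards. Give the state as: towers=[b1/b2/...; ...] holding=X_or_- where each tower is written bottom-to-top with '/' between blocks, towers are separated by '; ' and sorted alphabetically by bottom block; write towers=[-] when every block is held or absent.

towers=[B; D/G; F/E/A/C] holding=-

before: towers=[B; D/G; F/E/A] holding=C
pre[stack(C, A)]: holding(C) ✓, clear(A) ✓, C≠A ✓
all met → apply stack(C, A)
after:  towers=[B; D/G; F/E/A/C] holding=-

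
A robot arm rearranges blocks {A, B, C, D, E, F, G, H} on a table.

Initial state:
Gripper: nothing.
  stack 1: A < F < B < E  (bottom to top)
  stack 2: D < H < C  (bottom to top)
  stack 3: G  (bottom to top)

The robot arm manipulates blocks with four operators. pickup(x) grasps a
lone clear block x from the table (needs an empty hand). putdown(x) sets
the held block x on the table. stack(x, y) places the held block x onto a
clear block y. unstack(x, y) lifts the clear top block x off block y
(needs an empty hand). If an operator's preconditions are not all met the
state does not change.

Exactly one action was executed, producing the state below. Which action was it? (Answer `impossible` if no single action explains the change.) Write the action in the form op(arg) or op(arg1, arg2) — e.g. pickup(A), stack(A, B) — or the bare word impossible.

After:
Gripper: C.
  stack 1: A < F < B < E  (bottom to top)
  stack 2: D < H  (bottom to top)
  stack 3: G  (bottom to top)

target: towers=[A/F/B/E; D/H; G] holding=C
         pickup(G) → towers=[A/F/B/E; D/H/C] holding=G
     unstack(E, B) → towers=[A/F/B; D/H/C; G] holding=E
     unstack(C, H) → towers=[A/F/B/E; D/H; G] holding=C  ← match

unstack(C, H)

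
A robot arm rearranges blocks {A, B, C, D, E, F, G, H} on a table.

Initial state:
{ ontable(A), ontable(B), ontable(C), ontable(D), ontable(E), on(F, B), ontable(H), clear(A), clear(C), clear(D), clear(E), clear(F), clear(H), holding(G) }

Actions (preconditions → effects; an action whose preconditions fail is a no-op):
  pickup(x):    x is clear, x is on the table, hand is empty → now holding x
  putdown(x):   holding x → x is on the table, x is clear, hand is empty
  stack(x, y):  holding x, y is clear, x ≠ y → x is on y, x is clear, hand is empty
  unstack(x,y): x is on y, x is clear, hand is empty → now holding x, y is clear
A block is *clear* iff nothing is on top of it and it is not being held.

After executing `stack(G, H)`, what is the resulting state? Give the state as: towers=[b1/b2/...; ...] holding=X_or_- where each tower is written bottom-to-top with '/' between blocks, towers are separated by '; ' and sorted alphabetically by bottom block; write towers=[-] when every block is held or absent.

towers=[A; B/F; C; D; E; H/G] holding=-

before: towers=[A; B/F; C; D; E; H] holding=G
pre[stack(G, H)]: holding(G) yes, clear(H) yes, G≠H yes
all met → apply stack(G, H)
after:  towers=[A; B/F; C; D; E; H/G] holding=-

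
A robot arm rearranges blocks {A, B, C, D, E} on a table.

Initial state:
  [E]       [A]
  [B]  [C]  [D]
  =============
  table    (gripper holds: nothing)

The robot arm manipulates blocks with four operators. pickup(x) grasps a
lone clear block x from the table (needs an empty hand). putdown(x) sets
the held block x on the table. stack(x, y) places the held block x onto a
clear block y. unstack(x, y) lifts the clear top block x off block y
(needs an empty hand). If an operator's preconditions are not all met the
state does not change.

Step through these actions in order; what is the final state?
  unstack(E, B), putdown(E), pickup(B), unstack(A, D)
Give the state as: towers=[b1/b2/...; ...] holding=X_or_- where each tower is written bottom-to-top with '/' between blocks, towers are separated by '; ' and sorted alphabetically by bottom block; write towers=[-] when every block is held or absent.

step 1 (unstack(E, B)): towers=[B; C; D/A] holding=E
step 2 (putdown(E)): towers=[B; C; D/A; E] holding=-
step 3 (pickup(B)): towers=[C; D/A; E] holding=B
step 4 (unstack(A, D)) [no-op]: towers=[C; D/A; E] holding=B

towers=[C; D/A; E] holding=B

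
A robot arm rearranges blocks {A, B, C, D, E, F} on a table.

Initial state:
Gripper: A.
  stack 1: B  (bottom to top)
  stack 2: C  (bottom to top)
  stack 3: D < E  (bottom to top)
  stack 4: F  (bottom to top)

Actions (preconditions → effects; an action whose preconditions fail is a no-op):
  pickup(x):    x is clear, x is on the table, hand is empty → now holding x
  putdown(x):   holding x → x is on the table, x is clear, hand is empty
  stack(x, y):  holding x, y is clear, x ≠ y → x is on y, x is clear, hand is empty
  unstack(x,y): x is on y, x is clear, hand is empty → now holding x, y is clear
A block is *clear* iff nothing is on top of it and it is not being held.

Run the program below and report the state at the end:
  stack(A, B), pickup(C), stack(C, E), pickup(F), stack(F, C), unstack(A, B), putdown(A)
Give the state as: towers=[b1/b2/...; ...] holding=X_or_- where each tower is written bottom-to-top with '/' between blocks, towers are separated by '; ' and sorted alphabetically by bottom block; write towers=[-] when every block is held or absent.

towers=[A; B; D/E/C/F] holding=-

step 1 (stack(A, B)): towers=[B/A; C; D/E; F] holding=-
step 2 (pickup(C)): towers=[B/A; D/E; F] holding=C
step 3 (stack(C, E)): towers=[B/A; D/E/C; F] holding=-
step 4 (pickup(F)): towers=[B/A; D/E/C] holding=F
step 5 (stack(F, C)): towers=[B/A; D/E/C/F] holding=-
step 6 (unstack(A, B)): towers=[B; D/E/C/F] holding=A
step 7 (putdown(A)): towers=[A; B; D/E/C/F] holding=-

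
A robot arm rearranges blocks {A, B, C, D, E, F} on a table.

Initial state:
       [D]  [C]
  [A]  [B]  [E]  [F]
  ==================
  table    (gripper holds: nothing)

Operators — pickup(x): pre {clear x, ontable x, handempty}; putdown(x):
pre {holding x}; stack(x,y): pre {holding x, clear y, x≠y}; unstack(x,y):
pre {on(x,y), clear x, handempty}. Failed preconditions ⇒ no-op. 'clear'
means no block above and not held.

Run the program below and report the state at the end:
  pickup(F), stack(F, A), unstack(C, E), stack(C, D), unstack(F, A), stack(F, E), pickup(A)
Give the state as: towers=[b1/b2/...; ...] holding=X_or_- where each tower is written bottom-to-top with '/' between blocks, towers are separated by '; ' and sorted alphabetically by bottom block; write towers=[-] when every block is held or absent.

step 1 (pickup(F)): towers=[A; B/D; E/C] holding=F
step 2 (stack(F, A)): towers=[A/F; B/D; E/C] holding=-
step 3 (unstack(C, E)): towers=[A/F; B/D; E] holding=C
step 4 (stack(C, D)): towers=[A/F; B/D/C; E] holding=-
step 5 (unstack(F, A)): towers=[A; B/D/C; E] holding=F
step 6 (stack(F, E)): towers=[A; B/D/C; E/F] holding=-
step 7 (pickup(A)): towers=[B/D/C; E/F] holding=A

towers=[B/D/C; E/F] holding=A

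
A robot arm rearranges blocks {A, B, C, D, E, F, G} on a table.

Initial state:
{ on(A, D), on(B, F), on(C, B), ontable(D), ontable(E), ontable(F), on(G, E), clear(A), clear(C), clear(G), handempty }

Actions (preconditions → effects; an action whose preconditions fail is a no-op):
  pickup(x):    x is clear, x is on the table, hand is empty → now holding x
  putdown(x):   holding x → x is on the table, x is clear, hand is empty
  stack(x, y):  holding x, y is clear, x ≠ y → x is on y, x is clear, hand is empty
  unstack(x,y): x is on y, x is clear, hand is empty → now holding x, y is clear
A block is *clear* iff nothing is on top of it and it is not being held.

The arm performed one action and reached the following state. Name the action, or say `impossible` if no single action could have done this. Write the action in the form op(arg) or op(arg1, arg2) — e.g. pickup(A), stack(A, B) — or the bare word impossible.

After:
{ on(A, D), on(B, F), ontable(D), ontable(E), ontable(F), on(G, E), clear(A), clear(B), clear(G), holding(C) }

unstack(C, B)

target: towers=[D/A; E/G; F/B] holding=C
     unstack(G, E) → towers=[D/A; E; F/B/C] holding=G
     unstack(A, D) → towers=[D; E/G; F/B/C] holding=A
     unstack(C, B) → towers=[D/A; E/G; F/B] holding=C  ← match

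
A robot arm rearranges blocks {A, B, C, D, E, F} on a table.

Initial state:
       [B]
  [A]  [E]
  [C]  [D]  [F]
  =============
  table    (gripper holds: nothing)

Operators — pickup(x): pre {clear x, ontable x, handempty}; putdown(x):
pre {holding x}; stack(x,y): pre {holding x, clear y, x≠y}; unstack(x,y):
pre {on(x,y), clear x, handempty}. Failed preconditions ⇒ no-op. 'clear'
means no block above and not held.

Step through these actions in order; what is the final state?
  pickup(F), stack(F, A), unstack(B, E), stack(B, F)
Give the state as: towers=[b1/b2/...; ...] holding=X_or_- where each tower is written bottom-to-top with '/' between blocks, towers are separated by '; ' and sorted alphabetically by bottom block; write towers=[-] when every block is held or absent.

step 1 (pickup(F)): towers=[C/A; D/E/B] holding=F
step 2 (stack(F, A)): towers=[C/A/F; D/E/B] holding=-
step 3 (unstack(B, E)): towers=[C/A/F; D/E] holding=B
step 4 (stack(B, F)): towers=[C/A/F/B; D/E] holding=-

towers=[C/A/F/B; D/E] holding=-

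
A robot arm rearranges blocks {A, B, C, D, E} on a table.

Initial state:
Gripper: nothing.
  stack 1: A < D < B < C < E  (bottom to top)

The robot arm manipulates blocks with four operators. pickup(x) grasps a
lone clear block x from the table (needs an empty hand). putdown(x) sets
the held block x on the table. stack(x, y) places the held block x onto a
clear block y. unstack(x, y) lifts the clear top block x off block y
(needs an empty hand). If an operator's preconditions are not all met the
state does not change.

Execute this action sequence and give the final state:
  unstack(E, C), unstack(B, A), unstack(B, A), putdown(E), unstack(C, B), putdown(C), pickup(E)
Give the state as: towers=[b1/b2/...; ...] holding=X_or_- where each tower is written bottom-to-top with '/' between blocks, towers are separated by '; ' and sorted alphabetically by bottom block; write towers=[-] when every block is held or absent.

step 1 (unstack(E, C)): towers=[A/D/B/C] holding=E
step 2 (unstack(B, A)) [no-op]: towers=[A/D/B/C] holding=E
step 3 (unstack(B, A)) [no-op]: towers=[A/D/B/C] holding=E
step 4 (putdown(E)): towers=[A/D/B/C; E] holding=-
step 5 (unstack(C, B)): towers=[A/D/B; E] holding=C
step 6 (putdown(C)): towers=[A/D/B; C; E] holding=-
step 7 (pickup(E)): towers=[A/D/B; C] holding=E

towers=[A/D/B; C] holding=E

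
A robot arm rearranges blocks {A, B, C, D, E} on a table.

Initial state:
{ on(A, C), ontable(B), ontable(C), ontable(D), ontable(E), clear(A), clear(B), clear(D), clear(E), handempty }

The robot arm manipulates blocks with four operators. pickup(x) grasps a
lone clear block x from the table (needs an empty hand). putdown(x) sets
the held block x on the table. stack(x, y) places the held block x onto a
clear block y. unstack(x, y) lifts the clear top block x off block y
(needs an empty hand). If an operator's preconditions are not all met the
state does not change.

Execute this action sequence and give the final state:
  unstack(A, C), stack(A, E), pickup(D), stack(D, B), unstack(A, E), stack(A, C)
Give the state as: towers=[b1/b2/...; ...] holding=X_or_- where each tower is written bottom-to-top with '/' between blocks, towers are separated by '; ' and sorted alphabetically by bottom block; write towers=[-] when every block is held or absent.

towers=[B/D; C/A; E] holding=-

step 1 (unstack(A, C)): towers=[B; C; D; E] holding=A
step 2 (stack(A, E)): towers=[B; C; D; E/A] holding=-
step 3 (pickup(D)): towers=[B; C; E/A] holding=D
step 4 (stack(D, B)): towers=[B/D; C; E/A] holding=-
step 5 (unstack(A, E)): towers=[B/D; C; E] holding=A
step 6 (stack(A, C)): towers=[B/D; C/A; E] holding=-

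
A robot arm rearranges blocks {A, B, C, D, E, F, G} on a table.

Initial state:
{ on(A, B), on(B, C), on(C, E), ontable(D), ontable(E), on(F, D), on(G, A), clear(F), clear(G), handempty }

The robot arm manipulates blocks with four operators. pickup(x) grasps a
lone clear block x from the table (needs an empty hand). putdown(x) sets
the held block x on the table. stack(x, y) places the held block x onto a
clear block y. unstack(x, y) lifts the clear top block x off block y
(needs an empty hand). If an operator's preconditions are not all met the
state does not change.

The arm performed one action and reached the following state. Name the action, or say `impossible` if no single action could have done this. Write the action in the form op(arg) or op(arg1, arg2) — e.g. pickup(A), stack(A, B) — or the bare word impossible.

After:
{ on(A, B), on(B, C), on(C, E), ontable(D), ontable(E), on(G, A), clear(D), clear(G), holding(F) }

unstack(F, D)

target: towers=[D; E/C/B/A/G] holding=F
     unstack(F, D) → towers=[D; E/C/B/A/G] holding=F  ← match
     unstack(G, A) → towers=[D/F; E/C/B/A] holding=G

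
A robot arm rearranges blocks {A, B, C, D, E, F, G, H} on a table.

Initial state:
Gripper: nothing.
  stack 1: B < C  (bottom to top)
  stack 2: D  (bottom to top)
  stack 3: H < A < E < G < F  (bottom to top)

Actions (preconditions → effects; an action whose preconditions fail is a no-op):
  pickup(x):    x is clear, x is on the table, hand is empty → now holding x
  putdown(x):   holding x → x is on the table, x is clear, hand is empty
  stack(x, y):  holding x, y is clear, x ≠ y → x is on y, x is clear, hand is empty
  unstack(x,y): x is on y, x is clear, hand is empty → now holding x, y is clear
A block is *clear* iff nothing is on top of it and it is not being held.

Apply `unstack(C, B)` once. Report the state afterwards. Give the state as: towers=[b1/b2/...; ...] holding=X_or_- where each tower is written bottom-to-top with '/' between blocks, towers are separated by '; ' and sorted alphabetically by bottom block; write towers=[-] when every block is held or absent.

before: towers=[B/C; D; H/A/E/G/F] holding=-
pre[unstack(C, B)]: on(C,B) ✓, clear(C) ✓, handempty ✓
all met → apply unstack(C, B)
after:  towers=[B; D; H/A/E/G/F] holding=C

towers=[B; D; H/A/E/G/F] holding=C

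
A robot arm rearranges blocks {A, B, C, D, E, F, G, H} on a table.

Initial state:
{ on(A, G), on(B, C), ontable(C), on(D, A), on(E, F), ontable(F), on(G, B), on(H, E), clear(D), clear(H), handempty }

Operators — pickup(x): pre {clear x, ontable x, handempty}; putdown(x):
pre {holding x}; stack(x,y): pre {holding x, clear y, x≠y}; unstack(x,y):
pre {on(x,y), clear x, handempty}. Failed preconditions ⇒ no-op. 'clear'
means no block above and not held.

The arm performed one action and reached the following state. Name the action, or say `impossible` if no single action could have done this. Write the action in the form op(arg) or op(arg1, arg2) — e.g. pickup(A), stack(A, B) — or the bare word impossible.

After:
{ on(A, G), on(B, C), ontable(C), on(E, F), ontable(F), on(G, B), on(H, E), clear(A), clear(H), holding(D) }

target: towers=[C/B/G/A; F/E/H] holding=D
     unstack(H, E) → towers=[C/B/G/A/D; F/E] holding=H
     unstack(D, A) → towers=[C/B/G/A; F/E/H] holding=D  ← match

unstack(D, A)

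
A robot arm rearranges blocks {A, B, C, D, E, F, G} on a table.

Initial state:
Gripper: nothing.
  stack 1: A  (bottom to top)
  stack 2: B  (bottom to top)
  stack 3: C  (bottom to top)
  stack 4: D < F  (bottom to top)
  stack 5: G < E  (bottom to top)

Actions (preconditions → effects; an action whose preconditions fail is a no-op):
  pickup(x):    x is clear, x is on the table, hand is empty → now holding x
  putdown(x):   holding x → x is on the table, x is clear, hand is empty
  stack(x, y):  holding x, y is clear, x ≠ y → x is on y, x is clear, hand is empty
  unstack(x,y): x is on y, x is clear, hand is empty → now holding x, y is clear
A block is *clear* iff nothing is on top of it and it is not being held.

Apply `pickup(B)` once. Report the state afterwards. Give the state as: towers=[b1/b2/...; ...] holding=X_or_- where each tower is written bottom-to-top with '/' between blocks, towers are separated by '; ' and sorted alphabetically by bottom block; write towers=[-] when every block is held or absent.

before: towers=[A; B; C; D/F; G/E] holding=-
pre[pickup(B)]: clear(B) ok, ontable(B) ok, handempty ok
all met → apply pickup(B)
after:  towers=[A; C; D/F; G/E] holding=B

towers=[A; C; D/F; G/E] holding=B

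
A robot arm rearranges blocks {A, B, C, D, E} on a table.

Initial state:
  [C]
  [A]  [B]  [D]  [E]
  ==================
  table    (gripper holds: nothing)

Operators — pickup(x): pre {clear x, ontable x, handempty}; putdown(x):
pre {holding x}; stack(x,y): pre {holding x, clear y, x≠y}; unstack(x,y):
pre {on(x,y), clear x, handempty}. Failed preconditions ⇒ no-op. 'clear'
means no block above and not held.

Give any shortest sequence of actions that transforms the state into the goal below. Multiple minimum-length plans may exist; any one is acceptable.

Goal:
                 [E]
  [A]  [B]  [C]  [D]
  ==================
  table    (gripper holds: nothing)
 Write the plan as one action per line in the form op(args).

pickup(E)
stack(E, D)
unstack(C, A)
putdown(C)

step 1 (pickup(E)): towers=[A/C; B; D] holding=E
step 2 (stack(E, D)): towers=[A/C; B; D/E] holding=-
step 3 (unstack(C, A)): towers=[A; B; D/E] holding=C
step 4 (putdown(C)): towers=[A; B; C; D/E] holding=-
goal check: towers=[A; B; C; D/E] holding=- — reached (length 4, optimal by BFS)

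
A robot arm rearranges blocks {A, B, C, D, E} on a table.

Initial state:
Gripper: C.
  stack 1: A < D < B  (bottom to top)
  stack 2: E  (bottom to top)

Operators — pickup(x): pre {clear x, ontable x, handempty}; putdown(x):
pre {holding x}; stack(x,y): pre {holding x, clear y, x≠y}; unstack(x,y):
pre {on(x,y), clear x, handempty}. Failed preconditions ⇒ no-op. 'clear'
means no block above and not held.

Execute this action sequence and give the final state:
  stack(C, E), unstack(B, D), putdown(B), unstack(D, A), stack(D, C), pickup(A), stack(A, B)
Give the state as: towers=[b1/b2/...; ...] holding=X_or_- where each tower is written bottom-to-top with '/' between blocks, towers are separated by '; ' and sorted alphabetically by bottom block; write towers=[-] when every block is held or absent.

towers=[B/A; E/C/D] holding=-

step 1 (stack(C, E)): towers=[A/D/B; E/C] holding=-
step 2 (unstack(B, D)): towers=[A/D; E/C] holding=B
step 3 (putdown(B)): towers=[A/D; B; E/C] holding=-
step 4 (unstack(D, A)): towers=[A; B; E/C] holding=D
step 5 (stack(D, C)): towers=[A; B; E/C/D] holding=-
step 6 (pickup(A)): towers=[B; E/C/D] holding=A
step 7 (stack(A, B)): towers=[B/A; E/C/D] holding=-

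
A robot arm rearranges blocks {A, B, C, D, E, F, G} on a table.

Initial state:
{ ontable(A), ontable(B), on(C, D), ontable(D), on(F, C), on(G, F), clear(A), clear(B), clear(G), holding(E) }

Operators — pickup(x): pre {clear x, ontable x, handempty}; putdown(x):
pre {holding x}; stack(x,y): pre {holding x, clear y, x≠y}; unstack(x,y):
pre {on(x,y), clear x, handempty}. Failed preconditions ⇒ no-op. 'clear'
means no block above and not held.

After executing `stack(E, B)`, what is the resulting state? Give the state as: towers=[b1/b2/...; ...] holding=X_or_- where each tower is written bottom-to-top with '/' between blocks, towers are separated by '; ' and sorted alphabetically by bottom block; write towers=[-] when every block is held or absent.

towers=[A; B/E; D/C/F/G] holding=-

before: towers=[A; B; D/C/F/G] holding=E
pre[stack(E, B)]: holding(E) ✓, clear(B) ✓, E≠B ✓
all met → apply stack(E, B)
after:  towers=[A; B/E; D/C/F/G] holding=-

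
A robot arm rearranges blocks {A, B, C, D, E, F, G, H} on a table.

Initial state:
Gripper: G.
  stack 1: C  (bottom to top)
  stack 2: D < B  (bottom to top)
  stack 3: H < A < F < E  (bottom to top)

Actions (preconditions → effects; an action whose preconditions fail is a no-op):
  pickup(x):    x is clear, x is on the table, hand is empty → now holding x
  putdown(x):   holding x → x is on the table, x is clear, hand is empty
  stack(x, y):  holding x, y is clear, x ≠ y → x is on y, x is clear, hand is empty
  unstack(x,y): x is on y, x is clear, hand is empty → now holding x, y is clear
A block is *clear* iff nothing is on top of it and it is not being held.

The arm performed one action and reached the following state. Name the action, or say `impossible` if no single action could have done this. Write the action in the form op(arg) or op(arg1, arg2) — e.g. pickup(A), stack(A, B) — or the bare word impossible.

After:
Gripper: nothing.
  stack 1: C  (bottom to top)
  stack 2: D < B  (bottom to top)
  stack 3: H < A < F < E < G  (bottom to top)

target: towers=[C; D/B; H/A/F/E/G] holding=-
        putdown(G) → towers=[C; D/B; G; H/A/F/E] holding=-
       stack(G, E) → towers=[C; D/B; H/A/F/E/G] holding=-  ← match
       stack(G, B) → towers=[C; D/B/G; H/A/F/E] holding=-
       stack(G, C) → towers=[C/G; D/B; H/A/F/E] holding=-

stack(G, E)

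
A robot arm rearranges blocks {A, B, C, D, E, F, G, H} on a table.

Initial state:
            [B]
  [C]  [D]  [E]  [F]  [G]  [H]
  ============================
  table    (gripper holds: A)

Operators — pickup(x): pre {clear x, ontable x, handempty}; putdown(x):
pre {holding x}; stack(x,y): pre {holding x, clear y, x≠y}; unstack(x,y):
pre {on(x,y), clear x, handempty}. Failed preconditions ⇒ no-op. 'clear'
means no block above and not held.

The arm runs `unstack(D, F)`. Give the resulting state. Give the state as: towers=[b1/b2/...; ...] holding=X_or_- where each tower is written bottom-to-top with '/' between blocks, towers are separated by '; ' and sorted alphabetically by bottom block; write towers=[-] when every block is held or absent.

towers=[C; D; E/B; F; G; H] holding=A

before: towers=[C; D; E/B; F; G; H] holding=A
pre[unstack(D, F)]: on(D,F) no, clear(D) yes, handempty no
on(D,F), handempty unmet → unstack(D, F) is a no-op
after:  towers=[C; D; E/B; F; G; H] holding=A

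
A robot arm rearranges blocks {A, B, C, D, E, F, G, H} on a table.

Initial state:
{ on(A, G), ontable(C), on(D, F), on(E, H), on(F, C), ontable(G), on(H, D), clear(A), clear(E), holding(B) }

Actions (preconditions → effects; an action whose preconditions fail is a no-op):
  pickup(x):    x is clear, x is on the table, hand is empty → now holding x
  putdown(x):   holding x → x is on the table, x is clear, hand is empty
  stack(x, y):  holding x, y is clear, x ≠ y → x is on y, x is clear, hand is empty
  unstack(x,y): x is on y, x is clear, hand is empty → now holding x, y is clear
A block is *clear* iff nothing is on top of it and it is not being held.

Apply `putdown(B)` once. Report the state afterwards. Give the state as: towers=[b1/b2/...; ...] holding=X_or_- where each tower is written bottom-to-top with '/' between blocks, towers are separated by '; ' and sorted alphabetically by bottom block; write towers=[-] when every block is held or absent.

towers=[B; C/F/D/H/E; G/A] holding=-

before: towers=[C/F/D/H/E; G/A] holding=B
pre[putdown(B)]: holding(B) ✓
all met → apply putdown(B)
after:  towers=[B; C/F/D/H/E; G/A] holding=-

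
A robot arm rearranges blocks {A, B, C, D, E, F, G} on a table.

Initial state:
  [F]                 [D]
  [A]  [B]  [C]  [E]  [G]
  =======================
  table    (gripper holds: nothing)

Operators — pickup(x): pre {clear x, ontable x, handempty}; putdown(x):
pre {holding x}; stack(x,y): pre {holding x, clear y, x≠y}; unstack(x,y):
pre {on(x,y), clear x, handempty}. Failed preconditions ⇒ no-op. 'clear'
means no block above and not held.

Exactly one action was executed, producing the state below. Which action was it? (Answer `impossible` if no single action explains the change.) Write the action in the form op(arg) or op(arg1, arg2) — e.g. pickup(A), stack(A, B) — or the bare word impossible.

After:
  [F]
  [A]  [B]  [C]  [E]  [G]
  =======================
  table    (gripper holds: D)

target: towers=[A/F; B; C; E; G] holding=D
         pickup(B) → towers=[A/F; C; E; G/D] holding=B
     unstack(F, A) → towers=[A; B; C; E; G/D] holding=F
     unstack(D, G) → towers=[A/F; B; C; E; G] holding=D  ← match
         pickup(E) → towers=[A/F; B; C; G/D] holding=E
         pickup(C) → towers=[A/F; B; E; G/D] holding=C

unstack(D, G)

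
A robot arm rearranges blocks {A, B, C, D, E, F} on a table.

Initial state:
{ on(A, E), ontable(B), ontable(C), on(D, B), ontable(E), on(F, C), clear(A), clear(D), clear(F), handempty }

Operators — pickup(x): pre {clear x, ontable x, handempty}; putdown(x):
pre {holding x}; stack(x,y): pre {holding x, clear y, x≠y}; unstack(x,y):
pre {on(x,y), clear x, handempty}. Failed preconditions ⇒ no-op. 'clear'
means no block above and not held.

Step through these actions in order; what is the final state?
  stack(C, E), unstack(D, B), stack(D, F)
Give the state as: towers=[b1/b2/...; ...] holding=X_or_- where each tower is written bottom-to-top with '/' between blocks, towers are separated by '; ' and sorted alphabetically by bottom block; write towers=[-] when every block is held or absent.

towers=[B; C/F/D; E/A] holding=-

step 1 (stack(C, E)) [no-op]: towers=[B/D; C/F; E/A] holding=-
step 2 (unstack(D, B)): towers=[B; C/F; E/A] holding=D
step 3 (stack(D, F)): towers=[B; C/F/D; E/A] holding=-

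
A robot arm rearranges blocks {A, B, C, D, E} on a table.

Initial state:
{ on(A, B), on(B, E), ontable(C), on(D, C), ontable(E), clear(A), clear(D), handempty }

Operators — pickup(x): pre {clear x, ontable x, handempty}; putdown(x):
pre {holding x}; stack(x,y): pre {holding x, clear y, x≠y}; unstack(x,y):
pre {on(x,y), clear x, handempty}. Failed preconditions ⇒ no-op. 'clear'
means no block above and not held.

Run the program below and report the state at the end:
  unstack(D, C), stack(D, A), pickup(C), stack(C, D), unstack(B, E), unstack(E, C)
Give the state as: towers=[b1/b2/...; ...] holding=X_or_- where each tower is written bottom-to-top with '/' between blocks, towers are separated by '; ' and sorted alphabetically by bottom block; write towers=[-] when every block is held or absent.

towers=[E/B/A/D/C] holding=-

step 1 (unstack(D, C)): towers=[C; E/B/A] holding=D
step 2 (stack(D, A)): towers=[C; E/B/A/D] holding=-
step 3 (pickup(C)): towers=[E/B/A/D] holding=C
step 4 (stack(C, D)): towers=[E/B/A/D/C] holding=-
step 5 (unstack(B, E)) [no-op]: towers=[E/B/A/D/C] holding=-
step 6 (unstack(E, C)) [no-op]: towers=[E/B/A/D/C] holding=-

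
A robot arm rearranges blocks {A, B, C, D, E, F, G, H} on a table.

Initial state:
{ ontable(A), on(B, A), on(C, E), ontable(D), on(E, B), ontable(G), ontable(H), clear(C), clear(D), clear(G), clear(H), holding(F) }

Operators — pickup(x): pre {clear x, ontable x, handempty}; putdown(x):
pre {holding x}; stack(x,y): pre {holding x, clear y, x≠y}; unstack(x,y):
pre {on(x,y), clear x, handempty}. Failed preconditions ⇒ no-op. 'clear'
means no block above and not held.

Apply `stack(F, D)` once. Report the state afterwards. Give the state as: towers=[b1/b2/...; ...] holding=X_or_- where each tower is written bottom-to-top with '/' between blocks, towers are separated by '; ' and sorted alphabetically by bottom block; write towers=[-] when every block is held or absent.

towers=[A/B/E/C; D/F; G; H] holding=-

before: towers=[A/B/E/C; D; G; H] holding=F
pre[stack(F, D)]: holding(F) ok, clear(D) ok, F≠D ok
all met → apply stack(F, D)
after:  towers=[A/B/E/C; D/F; G; H] holding=-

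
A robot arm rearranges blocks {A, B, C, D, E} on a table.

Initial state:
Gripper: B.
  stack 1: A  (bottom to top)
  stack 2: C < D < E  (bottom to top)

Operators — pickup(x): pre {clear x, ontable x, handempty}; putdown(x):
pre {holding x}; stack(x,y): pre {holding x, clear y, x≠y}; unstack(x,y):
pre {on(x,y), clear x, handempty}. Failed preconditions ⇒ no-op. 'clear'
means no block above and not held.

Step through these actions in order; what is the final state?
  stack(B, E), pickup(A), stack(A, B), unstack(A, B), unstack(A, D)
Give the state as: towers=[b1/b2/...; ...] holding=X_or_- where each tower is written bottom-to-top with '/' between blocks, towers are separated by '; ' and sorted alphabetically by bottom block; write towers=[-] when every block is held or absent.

step 1 (stack(B, E)): towers=[A; C/D/E/B] holding=-
step 2 (pickup(A)): towers=[C/D/E/B] holding=A
step 3 (stack(A, B)): towers=[C/D/E/B/A] holding=-
step 4 (unstack(A, B)): towers=[C/D/E/B] holding=A
step 5 (unstack(A, D)) [no-op]: towers=[C/D/E/B] holding=A

towers=[C/D/E/B] holding=A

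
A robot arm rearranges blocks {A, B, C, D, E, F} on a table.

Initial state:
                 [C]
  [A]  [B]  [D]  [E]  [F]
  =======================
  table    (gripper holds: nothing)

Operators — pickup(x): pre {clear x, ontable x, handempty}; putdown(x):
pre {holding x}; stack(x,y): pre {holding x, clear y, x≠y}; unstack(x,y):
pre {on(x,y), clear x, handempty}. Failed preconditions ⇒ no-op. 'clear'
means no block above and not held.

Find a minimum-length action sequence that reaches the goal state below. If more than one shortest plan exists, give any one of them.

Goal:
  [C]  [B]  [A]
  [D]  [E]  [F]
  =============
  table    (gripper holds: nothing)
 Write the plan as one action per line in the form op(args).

pickup(A)
stack(A, F)
unstack(C, E)
stack(C, D)
pickup(B)
stack(B, E)

step 1 (pickup(A)): towers=[B; D; E/C; F] holding=A
step 2 (stack(A, F)): towers=[B; D; E/C; F/A] holding=-
step 3 (unstack(C, E)): towers=[B; D; E; F/A] holding=C
step 4 (stack(C, D)): towers=[B; D/C; E; F/A] holding=-
step 5 (pickup(B)): towers=[D/C; E; F/A] holding=B
step 6 (stack(B, E)): towers=[D/C; E/B; F/A] holding=-
goal check: towers=[D/C; E/B; F/A] holding=- — reached (length 6, optimal by BFS)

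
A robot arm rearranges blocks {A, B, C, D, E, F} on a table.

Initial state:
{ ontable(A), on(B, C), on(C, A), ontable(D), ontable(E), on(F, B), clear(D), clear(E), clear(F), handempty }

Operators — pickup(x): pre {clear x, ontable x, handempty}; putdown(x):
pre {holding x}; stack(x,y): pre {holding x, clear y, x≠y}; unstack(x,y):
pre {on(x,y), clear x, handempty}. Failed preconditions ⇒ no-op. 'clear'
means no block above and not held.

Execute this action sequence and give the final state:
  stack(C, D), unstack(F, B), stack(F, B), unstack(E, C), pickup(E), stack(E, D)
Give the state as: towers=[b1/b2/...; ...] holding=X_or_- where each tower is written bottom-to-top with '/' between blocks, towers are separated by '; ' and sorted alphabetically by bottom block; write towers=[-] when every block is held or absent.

step 1 (stack(C, D)) [no-op]: towers=[A/C/B/F; D; E] holding=-
step 2 (unstack(F, B)): towers=[A/C/B; D; E] holding=F
step 3 (stack(F, B)): towers=[A/C/B/F; D; E] holding=-
step 4 (unstack(E, C)) [no-op]: towers=[A/C/B/F; D; E] holding=-
step 5 (pickup(E)): towers=[A/C/B/F; D] holding=E
step 6 (stack(E, D)): towers=[A/C/B/F; D/E] holding=-

towers=[A/C/B/F; D/E] holding=-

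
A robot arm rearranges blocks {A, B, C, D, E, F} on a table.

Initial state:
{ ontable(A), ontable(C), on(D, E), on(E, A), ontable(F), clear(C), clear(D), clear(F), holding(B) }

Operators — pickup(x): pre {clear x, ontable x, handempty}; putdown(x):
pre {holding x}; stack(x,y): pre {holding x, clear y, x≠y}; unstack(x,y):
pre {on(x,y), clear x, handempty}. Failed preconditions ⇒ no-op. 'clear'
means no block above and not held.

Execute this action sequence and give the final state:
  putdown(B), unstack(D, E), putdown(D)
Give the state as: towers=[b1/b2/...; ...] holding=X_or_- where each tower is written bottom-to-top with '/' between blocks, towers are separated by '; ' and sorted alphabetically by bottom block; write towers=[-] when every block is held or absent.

step 1 (putdown(B)): towers=[A/E/D; B; C; F] holding=-
step 2 (unstack(D, E)): towers=[A/E; B; C; F] holding=D
step 3 (putdown(D)): towers=[A/E; B; C; D; F] holding=-

towers=[A/E; B; C; D; F] holding=-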